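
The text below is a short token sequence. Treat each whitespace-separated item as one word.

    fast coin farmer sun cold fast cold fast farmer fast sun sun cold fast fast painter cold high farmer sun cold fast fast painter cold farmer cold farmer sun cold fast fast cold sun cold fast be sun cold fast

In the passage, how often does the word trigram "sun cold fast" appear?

6

Scanning the 38 overlapping trigram windows for "sun cold fast":
  position 4–6: sun cold fast
  position 12–14: sun cold fast
  position 20–22: sun cold fast
  position 29–31: sun cold fast
  position 34–36: sun cold fast
  position 38–40: sun cold fast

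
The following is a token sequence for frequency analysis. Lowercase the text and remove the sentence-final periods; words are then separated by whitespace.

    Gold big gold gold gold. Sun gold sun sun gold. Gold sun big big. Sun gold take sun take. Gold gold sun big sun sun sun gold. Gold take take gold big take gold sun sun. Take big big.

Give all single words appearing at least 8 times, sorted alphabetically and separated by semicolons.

gold; sun

Unigram counts meeting the condition (at least 8 times):
  gold: 14
  sun: 12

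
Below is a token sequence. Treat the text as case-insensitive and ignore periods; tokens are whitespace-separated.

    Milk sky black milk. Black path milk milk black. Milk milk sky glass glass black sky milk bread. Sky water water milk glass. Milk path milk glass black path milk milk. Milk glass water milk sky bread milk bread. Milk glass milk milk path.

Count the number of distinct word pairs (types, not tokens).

44 tokens → 43 bigram windows in total.
Repeated bigrams (each contributes count−1 duplicates):
  milk milk: 5
  milk glass: 4
  milk sky: 3
  path milk: 3
  black milk: 2
  black path: 2
  bread milk: 2
  glass black: 2
  … (5 more repeated)
20 duplicate windows → 43 − 20 = 23 distinct.

23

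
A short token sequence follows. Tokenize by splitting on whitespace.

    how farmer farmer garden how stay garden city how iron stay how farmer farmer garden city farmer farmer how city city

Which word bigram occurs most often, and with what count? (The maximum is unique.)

Bigram frequencies (highest first):
  farmer farmer: 3
  how farmer: 2
  farmer garden: 2
  garden city: 2
  garden how: 1
  how stay: 1
  … (9 more, each ≤ 1)

"farmer farmer", 3 times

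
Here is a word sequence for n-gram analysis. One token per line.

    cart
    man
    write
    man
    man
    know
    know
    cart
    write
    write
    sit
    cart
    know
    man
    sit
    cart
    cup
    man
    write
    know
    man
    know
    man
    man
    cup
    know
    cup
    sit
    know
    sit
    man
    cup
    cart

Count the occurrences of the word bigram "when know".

Scanning the 32 overlapping bigram windows for "when know":
  (none found)

0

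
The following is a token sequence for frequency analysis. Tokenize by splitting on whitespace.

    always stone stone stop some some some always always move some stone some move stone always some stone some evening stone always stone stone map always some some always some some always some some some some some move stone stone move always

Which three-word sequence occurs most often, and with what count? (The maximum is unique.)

Trigram frequencies (highest first):
  some some some: 4
  some some always: 3
  always some some: 3
  always stone stone: 2
  some stone some: 2
  some move stone: 2
  … (23 more, each ≤ 2)

"some some some", 4 times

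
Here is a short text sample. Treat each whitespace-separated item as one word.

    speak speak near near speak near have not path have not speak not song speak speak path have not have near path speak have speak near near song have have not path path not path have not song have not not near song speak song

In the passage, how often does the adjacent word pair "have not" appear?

Scanning the 44 overlapping bigram windows for "have not":
  position 7–8: have not
  position 10–11: have not
  position 18–19: have not
  position 30–31: have not
  position 36–37: have not
  position 39–40: have not

6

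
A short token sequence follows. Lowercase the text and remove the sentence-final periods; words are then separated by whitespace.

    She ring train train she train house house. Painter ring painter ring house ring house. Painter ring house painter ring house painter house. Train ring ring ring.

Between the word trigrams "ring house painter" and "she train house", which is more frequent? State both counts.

"ring house painter" (3 vs 1)

"ring house painter": 3 occurrences
"she train house": 1 occurrence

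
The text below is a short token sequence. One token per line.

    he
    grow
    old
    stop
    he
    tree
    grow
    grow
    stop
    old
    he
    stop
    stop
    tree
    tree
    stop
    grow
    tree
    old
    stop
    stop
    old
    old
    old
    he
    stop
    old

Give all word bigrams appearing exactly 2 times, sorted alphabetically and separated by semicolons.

Bigram counts meeting the condition (exactly 2 times):
  he stop: 2
  old he: 2
  old old: 2
  old stop: 2
  stop stop: 2

he stop; old he; old old; old stop; stop stop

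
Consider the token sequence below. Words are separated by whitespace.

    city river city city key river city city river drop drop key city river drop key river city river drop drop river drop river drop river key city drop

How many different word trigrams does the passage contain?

20

29 tokens → 27 trigram windows in total.
Repeated trigrams (each contributes count−1 duplicates):
  city river drop: 3
  drop river drop: 2
  key river city: 2
  river city city: 2
  river drop drop: 2
  river drop river: 2
7 duplicate windows → 27 − 7 = 20 distinct.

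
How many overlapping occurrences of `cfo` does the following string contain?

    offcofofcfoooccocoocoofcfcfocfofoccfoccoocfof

5

Sliding a length-3 window over the 45 characters (43 positions):
  position 9–11: cfo
  position 26–28: cfo
  position 29–31: cfo
  position 35–37: cfo
  position 42–44: cfo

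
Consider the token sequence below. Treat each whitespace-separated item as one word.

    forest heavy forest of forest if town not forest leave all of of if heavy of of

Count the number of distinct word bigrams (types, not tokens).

15

17 tokens → 16 bigram windows in total.
Repeated bigrams (each contributes count−1 duplicates):
  of of: 2
1 duplicate windows → 16 − 1 = 15 distinct.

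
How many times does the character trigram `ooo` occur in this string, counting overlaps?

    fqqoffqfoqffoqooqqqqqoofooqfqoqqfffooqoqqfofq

0

Sliding a length-3 window over the 45 characters (43 positions):
  (no match at any position)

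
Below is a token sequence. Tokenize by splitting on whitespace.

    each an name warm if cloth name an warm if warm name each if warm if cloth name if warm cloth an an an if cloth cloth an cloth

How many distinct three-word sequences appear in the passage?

25

29 tokens → 27 trigram windows in total.
Repeated trigrams (each contributes count−1 duplicates):
  if cloth name: 2
  warm if cloth: 2
2 duplicate windows → 27 − 2 = 25 distinct.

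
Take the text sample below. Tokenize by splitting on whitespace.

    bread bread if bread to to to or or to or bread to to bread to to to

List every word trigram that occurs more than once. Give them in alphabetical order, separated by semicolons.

bread to to; to to to

Trigram counts meeting the condition (more than once):
  bread to to: 3
  to to to: 2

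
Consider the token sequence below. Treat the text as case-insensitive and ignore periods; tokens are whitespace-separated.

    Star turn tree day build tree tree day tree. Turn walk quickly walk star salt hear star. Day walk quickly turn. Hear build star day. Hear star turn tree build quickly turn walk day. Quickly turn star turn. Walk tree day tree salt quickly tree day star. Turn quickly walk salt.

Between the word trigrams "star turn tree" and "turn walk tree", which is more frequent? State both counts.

"star turn tree": 2 occurrences
"turn walk tree": 1 occurrence

"star turn tree" (2 vs 1)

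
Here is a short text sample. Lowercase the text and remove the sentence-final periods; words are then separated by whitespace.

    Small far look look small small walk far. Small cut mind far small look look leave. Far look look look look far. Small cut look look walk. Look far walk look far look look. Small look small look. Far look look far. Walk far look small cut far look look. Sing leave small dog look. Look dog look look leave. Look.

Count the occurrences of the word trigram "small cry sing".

0

Scanning the 59 overlapping trigram windows for "small cry sing":
  (none found)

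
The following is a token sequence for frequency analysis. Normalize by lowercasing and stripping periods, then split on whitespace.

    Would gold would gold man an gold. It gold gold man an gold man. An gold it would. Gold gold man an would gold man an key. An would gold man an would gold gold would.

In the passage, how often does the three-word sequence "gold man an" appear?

Scanning the 34 overlapping trigram windows for "gold man an":
  position 4–6: gold man an
  position 10–12: gold man an
  position 13–15: gold man an
  position 20–22: gold man an
  position 24–26: gold man an
  position 30–32: gold man an

6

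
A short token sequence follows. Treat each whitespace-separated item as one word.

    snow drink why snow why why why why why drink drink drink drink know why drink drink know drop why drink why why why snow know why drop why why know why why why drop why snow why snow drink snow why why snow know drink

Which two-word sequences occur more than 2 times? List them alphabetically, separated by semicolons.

drink drink; drop why; know why; snow why; why drink; why snow; why why

Bigram counts meeting the condition (more than 2 times):
  drink drink: 4
  drop why: 3
  know why: 3
  snow why: 3
  why drink: 3
  why snow: 5
  why why: 10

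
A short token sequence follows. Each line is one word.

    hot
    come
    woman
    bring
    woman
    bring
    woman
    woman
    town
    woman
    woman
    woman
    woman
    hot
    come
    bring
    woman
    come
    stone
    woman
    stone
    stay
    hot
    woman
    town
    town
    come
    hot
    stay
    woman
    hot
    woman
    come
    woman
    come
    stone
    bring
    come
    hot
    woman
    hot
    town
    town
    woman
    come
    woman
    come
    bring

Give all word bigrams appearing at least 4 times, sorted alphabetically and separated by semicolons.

woman come; woman woman

Bigram counts meeting the condition (at least 4 times):
  woman come: 5
  woman woman: 4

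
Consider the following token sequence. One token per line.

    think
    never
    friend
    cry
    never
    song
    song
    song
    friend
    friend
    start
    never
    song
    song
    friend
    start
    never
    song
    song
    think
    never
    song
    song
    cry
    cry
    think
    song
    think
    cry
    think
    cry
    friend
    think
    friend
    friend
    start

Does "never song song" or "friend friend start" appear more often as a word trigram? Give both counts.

"never song song" (4 vs 2)

"never song song": 4 occurrences
"friend friend start": 2 occurrences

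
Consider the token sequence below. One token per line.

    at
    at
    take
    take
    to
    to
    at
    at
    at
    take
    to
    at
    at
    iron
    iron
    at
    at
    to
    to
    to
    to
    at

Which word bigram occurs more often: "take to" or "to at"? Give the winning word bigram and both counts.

"take to": 2 occurrences
"to at": 3 occurrences

"to at" (3 vs 2)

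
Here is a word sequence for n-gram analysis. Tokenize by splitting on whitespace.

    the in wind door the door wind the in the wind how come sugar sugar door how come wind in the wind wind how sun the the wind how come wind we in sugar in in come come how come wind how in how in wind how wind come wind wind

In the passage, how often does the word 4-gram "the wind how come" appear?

2

Scanning the 48 overlapping 4-gram windows for "the wind how come":
  position 10–13: the wind how come
  position 27–30: the wind how come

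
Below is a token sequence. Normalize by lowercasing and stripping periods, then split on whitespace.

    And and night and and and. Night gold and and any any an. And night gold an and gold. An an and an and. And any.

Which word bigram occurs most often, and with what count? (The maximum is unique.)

Bigram frequencies (highest first):
  and and: 5
  an and: 4
  and night: 3
  night gold: 2
  and any: 2
  gold an: 2
  … (7 more, each ≤ 1)

"and and", 5 times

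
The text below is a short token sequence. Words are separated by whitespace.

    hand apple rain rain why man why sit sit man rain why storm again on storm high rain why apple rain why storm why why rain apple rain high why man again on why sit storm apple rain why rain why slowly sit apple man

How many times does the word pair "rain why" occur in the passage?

Scanning the 44 overlapping bigram windows for "rain why":
  position 4–5: rain why
  position 11–12: rain why
  position 18–19: rain why
  position 21–22: rain why
  position 38–39: rain why
  position 40–41: rain why

6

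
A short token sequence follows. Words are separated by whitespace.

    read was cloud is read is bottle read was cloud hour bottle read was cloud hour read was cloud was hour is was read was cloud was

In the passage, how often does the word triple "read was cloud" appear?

Scanning the 25 overlapping trigram windows for "read was cloud":
  position 1–3: read was cloud
  position 8–10: read was cloud
  position 13–15: read was cloud
  position 17–19: read was cloud
  position 24–26: read was cloud

5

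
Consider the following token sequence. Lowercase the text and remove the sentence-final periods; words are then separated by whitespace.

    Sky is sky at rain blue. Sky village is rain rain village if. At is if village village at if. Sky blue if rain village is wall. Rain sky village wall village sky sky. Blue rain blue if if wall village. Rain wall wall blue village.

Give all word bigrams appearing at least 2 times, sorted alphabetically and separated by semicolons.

blue if; rain blue; rain village; sky blue; sky village; village is; wall village

Bigram counts meeting the condition (at least 2 times):
  blue if: 2
  rain blue: 2
  rain village: 2
  sky blue: 2
  sky village: 2
  village is: 2
  wall village: 2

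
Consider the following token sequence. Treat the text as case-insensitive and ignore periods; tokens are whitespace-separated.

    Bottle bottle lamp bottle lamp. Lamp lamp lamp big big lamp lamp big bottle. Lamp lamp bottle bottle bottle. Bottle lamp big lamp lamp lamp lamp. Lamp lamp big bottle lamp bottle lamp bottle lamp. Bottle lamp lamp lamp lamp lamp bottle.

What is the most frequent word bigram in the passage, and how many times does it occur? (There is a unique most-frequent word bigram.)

"lamp lamp", 14 times

Bigram frequencies (highest first):
  lamp lamp: 14
  bottle lamp: 8
  lamp bottle: 6
  bottle bottle: 4
  lamp big: 4
  big lamp: 2
  … (2 more, each ≤ 2)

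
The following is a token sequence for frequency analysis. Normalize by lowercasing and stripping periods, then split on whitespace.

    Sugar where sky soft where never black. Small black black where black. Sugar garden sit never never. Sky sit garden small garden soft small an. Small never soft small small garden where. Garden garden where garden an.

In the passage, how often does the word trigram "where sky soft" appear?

Scanning the 35 overlapping trigram windows for "where sky soft":
  position 2–4: where sky soft

1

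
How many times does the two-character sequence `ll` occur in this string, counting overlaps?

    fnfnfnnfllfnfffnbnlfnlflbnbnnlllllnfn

5

Sliding a length-2 window over the 37 characters (36 positions):
  position 9–10: ll
  position 30–31: ll
  position 31–32: ll
  position 32–33: ll
  position 33–34: ll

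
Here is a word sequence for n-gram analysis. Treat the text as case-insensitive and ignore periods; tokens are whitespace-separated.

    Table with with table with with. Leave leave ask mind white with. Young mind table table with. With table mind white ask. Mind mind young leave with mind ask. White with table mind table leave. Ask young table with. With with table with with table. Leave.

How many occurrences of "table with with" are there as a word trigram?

5

Scanning the 44 overlapping trigram windows for "table with with":
  position 1–3: table with with
  position 4–6: table with with
  position 16–18: table with with
  position 38–40: table with with
  position 42–44: table with with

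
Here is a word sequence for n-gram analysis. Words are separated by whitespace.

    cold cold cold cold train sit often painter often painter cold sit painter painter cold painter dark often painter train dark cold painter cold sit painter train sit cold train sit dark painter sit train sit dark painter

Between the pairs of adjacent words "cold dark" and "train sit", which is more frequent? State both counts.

"train sit" (4 vs 0)

"cold dark": 0 occurrences
"train sit": 4 occurrences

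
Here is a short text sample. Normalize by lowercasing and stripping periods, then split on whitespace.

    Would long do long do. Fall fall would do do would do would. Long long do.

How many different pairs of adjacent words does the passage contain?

16 tokens → 15 bigram windows in total.
Repeated bigrams (each contributes count−1 duplicates):
  long do: 3
  do would: 2
  would do: 2
  would long: 2
5 duplicate windows → 15 − 5 = 10 distinct.

10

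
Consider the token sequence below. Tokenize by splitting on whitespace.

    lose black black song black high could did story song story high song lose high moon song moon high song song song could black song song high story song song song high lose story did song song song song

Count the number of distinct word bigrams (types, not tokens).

27

39 tokens → 38 bigram windows in total.
Repeated bigrams (each contributes count−1 duplicates):
  song song: 8
  black song: 2
  high song: 2
  song high: 2
  story song: 2
11 duplicate windows → 38 − 11 = 27 distinct.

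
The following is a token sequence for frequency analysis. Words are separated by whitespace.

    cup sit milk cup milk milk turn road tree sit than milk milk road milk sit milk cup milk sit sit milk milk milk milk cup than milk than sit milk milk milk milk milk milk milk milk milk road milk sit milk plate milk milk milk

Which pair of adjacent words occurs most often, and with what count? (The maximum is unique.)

Bigram frequencies (highest first):
  milk milk: 15
  sit milk: 5
  milk cup: 3
  milk sit: 3
  cup milk: 2
  than milk: 2
  … (14 more, each ≤ 2)

"milk milk", 15 times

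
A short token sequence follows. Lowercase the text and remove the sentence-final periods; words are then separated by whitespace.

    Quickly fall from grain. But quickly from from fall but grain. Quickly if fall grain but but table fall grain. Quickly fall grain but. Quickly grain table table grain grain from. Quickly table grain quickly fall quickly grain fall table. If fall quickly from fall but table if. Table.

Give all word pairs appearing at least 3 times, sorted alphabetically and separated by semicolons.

fall grain; grain but; grain quickly; quickly fall

Bigram counts meeting the condition (at least 3 times):
  fall grain: 3
  grain but: 3
  grain quickly: 3
  quickly fall: 3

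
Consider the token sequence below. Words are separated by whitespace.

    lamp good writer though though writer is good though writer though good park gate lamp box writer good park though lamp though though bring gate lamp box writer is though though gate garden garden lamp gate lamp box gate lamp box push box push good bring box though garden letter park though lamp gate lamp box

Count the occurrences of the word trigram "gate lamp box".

5

Scanning the 54 overlapping trigram windows for "gate lamp box":
  position 14–16: gate lamp box
  position 25–27: gate lamp box
  position 36–38: gate lamp box
  position 39–41: gate lamp box
  position 54–56: gate lamp box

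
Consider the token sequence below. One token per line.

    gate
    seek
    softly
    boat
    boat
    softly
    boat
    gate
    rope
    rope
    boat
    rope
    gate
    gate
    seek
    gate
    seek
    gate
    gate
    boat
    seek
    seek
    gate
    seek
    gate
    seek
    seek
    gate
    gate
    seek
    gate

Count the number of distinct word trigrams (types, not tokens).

31 tokens → 29 trigram windows in total.
Repeated trigrams (each contributes count−1 duplicates):
  gate seek gate: 4
  seek gate seek: 3
  gate gate seek: 2
  seek gate gate: 2
  seek seek gate: 2
8 duplicate windows → 29 − 8 = 21 distinct.

21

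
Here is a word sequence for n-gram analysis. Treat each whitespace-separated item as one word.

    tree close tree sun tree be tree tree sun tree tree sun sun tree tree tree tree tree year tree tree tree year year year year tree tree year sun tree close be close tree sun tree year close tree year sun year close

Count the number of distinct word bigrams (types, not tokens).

16

44 tokens → 43 bigram windows in total.
Repeated bigrams (each contributes count−1 duplicates):
  tree tree: 9
  sun tree: 5
  tree year: 5
  tree sun: 4
  close tree: 3
  year year: 3
  tree close: 2
  year close: 2
  … (2 more repeated)
27 duplicate windows → 43 − 27 = 16 distinct.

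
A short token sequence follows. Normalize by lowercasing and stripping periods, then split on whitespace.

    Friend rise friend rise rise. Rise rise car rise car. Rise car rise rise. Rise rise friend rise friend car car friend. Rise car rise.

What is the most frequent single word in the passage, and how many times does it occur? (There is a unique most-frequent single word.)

"rise", 14 times

Unigram frequencies (highest first):
  rise: 14
  car: 6
  friend: 5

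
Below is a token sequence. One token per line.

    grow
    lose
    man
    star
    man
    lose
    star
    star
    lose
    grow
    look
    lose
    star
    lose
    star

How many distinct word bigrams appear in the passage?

11

15 tokens → 14 bigram windows in total.
Repeated bigrams (each contributes count−1 duplicates):
  lose star: 3
  star lose: 2
3 duplicate windows → 14 − 3 = 11 distinct.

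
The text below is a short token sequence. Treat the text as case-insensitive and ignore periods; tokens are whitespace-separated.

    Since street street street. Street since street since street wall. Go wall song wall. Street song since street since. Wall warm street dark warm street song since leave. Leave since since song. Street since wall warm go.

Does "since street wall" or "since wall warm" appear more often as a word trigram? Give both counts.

"since wall warm" (2 vs 1)

"since street wall": 1 occurrence
"since wall warm": 2 occurrences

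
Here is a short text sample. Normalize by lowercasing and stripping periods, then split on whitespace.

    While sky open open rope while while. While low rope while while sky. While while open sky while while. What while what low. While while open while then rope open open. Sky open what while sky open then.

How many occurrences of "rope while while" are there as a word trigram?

Scanning the 36 overlapping trigram windows for "rope while while":
  position 5–7: rope while while
  position 10–12: rope while while

2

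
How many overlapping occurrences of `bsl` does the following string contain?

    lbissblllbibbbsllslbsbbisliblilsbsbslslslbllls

Sliding a length-3 window over the 46 characters (44 positions):
  position 14–16: bsl
  position 35–37: bsl

2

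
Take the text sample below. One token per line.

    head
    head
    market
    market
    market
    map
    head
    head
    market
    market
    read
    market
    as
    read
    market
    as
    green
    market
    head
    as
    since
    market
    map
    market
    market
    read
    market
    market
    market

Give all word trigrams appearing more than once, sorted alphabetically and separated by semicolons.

Trigram counts meeting the condition (more than once):
  head head market: 2
  head market market: 2
  market market market: 2
  market market read: 2
  market read market: 2
  read market as: 2

head head market; head market market; market market market; market market read; market read market; read market as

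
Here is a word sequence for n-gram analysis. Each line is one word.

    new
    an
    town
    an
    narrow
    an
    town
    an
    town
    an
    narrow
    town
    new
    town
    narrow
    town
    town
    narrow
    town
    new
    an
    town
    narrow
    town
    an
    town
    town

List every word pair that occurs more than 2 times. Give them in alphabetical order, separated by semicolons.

Bigram counts meeting the condition (more than 2 times):
  an town: 5
  narrow town: 4
  town an: 4
  town narrow: 3

an town; narrow town; town an; town narrow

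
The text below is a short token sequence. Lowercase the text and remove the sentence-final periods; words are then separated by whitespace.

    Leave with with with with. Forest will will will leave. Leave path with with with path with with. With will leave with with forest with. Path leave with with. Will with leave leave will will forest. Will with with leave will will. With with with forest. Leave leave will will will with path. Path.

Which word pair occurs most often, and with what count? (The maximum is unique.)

Bigram frequencies (highest first):
  with with: 12
  will will: 6
  will with: 4
  leave with: 3
  with forest: 3
  leave leave: 3
  … (13 more, each ≤ 3)

"with with", 12 times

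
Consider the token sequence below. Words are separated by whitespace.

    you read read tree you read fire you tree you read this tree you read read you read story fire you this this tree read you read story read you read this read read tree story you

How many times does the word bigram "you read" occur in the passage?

Scanning the 36 overlapping bigram windows for "you read":
  position 1–2: you read
  position 5–6: you read
  position 10–11: you read
  position 14–15: you read
  position 17–18: you read
  position 26–27: you read
  position 30–31: you read

7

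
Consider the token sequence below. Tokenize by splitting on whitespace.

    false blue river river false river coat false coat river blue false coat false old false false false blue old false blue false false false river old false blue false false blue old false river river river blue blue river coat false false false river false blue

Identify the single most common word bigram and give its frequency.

Bigram frequencies (highest first):
  false false: 7
  false blue: 6
  false river: 4
  old false: 4
  river river: 3
  coat false: 3
  … (11 more, each ≤ 3)

"false false", 7 times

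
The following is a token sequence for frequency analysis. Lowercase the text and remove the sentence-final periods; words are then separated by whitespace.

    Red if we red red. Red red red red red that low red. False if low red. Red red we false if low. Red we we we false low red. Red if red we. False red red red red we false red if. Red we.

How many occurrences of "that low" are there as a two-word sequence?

Scanning the 44 overlapping bigram windows for "that low":
  position 11–12: that low

1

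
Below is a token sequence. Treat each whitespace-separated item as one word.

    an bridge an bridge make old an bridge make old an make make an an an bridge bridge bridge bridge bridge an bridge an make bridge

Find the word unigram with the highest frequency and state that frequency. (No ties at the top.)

"bridge", 10 times

Unigram frequencies (highest first):
  bridge: 10
  an: 9
  make: 5
  old: 2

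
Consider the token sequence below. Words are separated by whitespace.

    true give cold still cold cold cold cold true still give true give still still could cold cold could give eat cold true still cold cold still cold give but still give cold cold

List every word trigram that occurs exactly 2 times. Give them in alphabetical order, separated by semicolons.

cold cold cold; cold still cold; cold true still; still cold cold

Trigram counts meeting the condition (exactly 2 times):
  cold cold cold: 2
  cold still cold: 2
  cold true still: 2
  still cold cold: 2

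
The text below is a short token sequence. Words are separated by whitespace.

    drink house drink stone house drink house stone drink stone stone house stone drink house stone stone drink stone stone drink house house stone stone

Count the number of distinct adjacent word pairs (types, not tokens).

8

25 tokens → 24 bigram windows in total.
Repeated bigrams (each contributes count−1 duplicates):
  drink house: 4
  house stone: 4
  stone drink: 4
  stone stone: 4
  drink stone: 3
  house drink: 2
  stone house: 2
16 duplicate windows → 24 − 16 = 8 distinct.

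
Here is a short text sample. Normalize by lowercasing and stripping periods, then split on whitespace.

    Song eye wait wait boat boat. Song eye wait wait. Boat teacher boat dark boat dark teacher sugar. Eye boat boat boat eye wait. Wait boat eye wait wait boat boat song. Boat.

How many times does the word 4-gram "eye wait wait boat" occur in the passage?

Scanning the 30 overlapping 4-gram windows for "eye wait wait boat":
  position 2–5: eye wait wait boat
  position 8–11: eye wait wait boat
  position 23–26: eye wait wait boat
  position 27–30: eye wait wait boat

4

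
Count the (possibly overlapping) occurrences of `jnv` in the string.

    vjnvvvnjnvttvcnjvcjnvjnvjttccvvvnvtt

Sliding a length-3 window over the 36 characters (34 positions):
  position 2–4: jnv
  position 8–10: jnv
  position 19–21: jnv
  position 22–24: jnv

4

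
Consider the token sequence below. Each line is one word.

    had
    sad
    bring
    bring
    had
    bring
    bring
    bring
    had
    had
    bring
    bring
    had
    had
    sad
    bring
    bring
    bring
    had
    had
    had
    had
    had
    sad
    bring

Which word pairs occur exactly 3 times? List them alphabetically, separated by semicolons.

Bigram counts meeting the condition (exactly 3 times):
  had sad: 3
  sad bring: 3

had sad; sad bring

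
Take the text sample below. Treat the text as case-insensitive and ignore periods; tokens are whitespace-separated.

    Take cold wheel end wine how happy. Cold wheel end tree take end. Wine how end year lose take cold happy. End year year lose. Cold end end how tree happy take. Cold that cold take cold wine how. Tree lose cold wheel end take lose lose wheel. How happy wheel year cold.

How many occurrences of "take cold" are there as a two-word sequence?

4

Scanning the 52 overlapping bigram windows for "take cold":
  position 1–2: take cold
  position 19–20: take cold
  position 32–33: take cold
  position 36–37: take cold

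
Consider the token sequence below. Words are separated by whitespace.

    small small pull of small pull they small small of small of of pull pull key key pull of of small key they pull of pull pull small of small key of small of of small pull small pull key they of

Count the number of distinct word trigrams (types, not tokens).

42 tokens → 40 trigram windows in total.
Repeated trigrams (each contributes count−1 duplicates):
  of of small: 2
  of pull pull: 2
  of small key: 2
  of small of: 2
  of small pull: 2
  small of of: 2
  small of small: 2
7 duplicate windows → 40 − 7 = 33 distinct.

33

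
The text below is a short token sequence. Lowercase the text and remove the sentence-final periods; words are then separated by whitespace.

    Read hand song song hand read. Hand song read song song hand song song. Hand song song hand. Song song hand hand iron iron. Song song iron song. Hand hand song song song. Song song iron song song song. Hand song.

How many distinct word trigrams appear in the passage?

19

41 tokens → 39 trigram windows in total.
Repeated trigrams (each contributes count−1 duplicates):
  song song hand: 6
  hand song song: 5
  song hand song: 4
  song song song: 4
  iron song song: 2
  read hand song: 2
  song hand hand: 2
  song iron song: 2
  … (1 more repeated)
20 duplicate windows → 39 − 20 = 19 distinct.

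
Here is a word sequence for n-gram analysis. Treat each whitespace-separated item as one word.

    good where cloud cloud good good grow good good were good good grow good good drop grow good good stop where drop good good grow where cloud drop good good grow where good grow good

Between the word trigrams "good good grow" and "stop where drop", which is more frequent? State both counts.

"good good grow" (4 vs 1)

"good good grow": 4 occurrences
"stop where drop": 1 occurrence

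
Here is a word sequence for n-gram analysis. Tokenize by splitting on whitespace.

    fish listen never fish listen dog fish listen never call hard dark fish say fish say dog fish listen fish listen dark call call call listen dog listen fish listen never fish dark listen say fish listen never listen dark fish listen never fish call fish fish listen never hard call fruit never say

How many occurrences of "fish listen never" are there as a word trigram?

6

Scanning the 52 overlapping trigram windows for "fish listen never":
  position 1–3: fish listen never
  position 7–9: fish listen never
  position 29–31: fish listen never
  position 36–38: fish listen never
  position 41–43: fish listen never
  position 47–49: fish listen never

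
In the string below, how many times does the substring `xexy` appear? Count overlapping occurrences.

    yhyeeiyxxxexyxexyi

Sliding a length-4 window over the 18 characters (15 positions):
  position 10–13: xexy
  position 14–17: xexy

2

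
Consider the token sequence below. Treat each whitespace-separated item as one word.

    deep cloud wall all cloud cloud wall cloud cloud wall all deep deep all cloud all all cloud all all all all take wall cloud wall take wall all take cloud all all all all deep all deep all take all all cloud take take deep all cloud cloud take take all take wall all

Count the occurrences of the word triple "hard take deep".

Scanning the 53 overlapping trigram windows for "hard take deep":
  (none found)

0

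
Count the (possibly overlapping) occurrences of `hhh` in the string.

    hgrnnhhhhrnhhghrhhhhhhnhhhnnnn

Sliding a length-3 window over the 30 characters (28 positions):
  position 6–8: hhh
  position 7–9: hhh
  position 17–19: hhh
  position 18–20: hhh
  position 19–21: hhh
  position 20–22: hhh
  position 24–26: hhh

7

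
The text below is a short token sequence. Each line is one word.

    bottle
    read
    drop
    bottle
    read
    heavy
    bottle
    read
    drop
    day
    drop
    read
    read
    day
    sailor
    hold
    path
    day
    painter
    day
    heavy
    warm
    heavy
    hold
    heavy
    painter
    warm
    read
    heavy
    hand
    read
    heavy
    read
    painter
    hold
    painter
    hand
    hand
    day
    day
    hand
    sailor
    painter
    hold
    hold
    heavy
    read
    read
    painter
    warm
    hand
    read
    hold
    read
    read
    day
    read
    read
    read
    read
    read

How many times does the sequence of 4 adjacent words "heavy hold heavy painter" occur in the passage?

Scanning the 58 overlapping 4-gram windows for "heavy hold heavy painter":
  position 23–26: heavy hold heavy painter

1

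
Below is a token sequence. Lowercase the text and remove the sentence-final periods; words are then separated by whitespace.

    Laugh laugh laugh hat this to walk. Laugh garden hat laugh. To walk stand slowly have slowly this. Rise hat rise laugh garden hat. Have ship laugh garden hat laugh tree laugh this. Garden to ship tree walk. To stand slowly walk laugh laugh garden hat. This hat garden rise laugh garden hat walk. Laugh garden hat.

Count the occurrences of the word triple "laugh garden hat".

Scanning the 55 overlapping trigram windows for "laugh garden hat":
  position 8–10: laugh garden hat
  position 22–24: laugh garden hat
  position 27–29: laugh garden hat
  position 44–46: laugh garden hat
  position 51–53: laugh garden hat
  position 55–57: laugh garden hat

6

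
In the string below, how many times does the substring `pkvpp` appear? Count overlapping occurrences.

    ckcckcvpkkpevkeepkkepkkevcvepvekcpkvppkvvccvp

1

Sliding a length-5 window over the 45 characters (41 positions):
  position 34–38: pkvpp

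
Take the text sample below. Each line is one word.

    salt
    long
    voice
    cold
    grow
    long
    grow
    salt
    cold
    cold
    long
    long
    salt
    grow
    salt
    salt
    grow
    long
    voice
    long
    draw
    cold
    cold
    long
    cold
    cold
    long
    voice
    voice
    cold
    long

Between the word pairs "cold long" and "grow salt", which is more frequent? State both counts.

"cold long": 4 occurrences
"grow salt": 2 occurrences

"cold long" (4 vs 2)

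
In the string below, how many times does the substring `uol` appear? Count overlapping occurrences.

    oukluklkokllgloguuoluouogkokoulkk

1

Sliding a length-3 window over the 33 characters (31 positions):
  position 18–20: uol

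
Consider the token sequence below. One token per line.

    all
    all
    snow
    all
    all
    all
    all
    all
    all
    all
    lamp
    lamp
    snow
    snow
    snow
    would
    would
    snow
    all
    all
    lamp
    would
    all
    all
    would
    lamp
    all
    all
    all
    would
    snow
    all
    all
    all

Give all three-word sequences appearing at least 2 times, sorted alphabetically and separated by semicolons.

all all all; all all lamp; all all would; snow all all; would snow all

Trigram counts meeting the condition (at least 2 times):
  all all all: 7
  all all lamp: 2
  all all would: 2
  snow all all: 3
  would snow all: 2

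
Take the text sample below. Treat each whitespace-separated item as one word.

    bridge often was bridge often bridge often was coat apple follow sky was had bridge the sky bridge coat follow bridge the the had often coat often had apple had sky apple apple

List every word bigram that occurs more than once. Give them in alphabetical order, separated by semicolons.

Bigram counts meeting the condition (more than once):
  bridge often: 3
  bridge the: 2
  often was: 2

bridge often; bridge the; often was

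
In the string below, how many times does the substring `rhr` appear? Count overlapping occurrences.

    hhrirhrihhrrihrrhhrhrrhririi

Sliding a length-3 window over the 28 characters (26 positions):
  position 5–7: rhr
  position 19–21: rhr
  position 22–24: rhr

3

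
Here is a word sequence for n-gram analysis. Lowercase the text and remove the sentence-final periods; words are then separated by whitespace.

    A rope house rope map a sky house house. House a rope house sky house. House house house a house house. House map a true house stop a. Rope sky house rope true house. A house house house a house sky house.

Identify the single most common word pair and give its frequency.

Bigram frequencies (highest first):
  house house: 9
  sky house: 4
  house a: 4
  a rope: 3
  a house: 3
  rope house: 2
  … (12 more, each ≤ 2)

"house house", 9 times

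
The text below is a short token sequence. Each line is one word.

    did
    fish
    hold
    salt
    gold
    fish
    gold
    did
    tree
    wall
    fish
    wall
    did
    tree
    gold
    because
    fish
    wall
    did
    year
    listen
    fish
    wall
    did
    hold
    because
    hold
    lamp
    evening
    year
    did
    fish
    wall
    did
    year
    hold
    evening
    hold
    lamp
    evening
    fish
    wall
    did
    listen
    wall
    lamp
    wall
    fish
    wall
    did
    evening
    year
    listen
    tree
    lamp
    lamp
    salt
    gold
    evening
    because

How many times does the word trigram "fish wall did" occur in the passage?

6

Scanning the 58 overlapping trigram windows for "fish wall did":
  position 11–13: fish wall did
  position 17–19: fish wall did
  position 22–24: fish wall did
  position 32–34: fish wall did
  position 41–43: fish wall did
  position 48–50: fish wall did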